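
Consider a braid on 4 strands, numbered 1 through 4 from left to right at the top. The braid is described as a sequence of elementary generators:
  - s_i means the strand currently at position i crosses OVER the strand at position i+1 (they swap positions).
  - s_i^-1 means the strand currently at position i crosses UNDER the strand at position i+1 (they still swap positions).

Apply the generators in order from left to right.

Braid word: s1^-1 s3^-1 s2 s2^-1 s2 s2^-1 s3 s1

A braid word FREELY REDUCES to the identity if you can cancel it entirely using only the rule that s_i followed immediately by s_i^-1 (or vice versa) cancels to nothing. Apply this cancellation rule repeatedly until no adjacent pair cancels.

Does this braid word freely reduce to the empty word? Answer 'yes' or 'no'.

Answer: yes

Derivation:
Gen 1 (s1^-1): push. Stack: [s1^-1]
Gen 2 (s3^-1): push. Stack: [s1^-1 s3^-1]
Gen 3 (s2): push. Stack: [s1^-1 s3^-1 s2]
Gen 4 (s2^-1): cancels prior s2. Stack: [s1^-1 s3^-1]
Gen 5 (s2): push. Stack: [s1^-1 s3^-1 s2]
Gen 6 (s2^-1): cancels prior s2. Stack: [s1^-1 s3^-1]
Gen 7 (s3): cancels prior s3^-1. Stack: [s1^-1]
Gen 8 (s1): cancels prior s1^-1. Stack: []
Reduced word: (empty)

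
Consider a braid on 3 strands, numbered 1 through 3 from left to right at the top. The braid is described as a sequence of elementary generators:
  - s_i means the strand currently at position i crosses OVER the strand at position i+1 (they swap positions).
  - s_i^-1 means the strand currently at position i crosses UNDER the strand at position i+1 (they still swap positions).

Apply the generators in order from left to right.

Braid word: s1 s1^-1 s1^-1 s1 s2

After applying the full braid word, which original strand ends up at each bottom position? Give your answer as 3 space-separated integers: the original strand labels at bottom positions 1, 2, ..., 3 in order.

Gen 1 (s1): strand 1 crosses over strand 2. Perm now: [2 1 3]
Gen 2 (s1^-1): strand 2 crosses under strand 1. Perm now: [1 2 3]
Gen 3 (s1^-1): strand 1 crosses under strand 2. Perm now: [2 1 3]
Gen 4 (s1): strand 2 crosses over strand 1. Perm now: [1 2 3]
Gen 5 (s2): strand 2 crosses over strand 3. Perm now: [1 3 2]

Answer: 1 3 2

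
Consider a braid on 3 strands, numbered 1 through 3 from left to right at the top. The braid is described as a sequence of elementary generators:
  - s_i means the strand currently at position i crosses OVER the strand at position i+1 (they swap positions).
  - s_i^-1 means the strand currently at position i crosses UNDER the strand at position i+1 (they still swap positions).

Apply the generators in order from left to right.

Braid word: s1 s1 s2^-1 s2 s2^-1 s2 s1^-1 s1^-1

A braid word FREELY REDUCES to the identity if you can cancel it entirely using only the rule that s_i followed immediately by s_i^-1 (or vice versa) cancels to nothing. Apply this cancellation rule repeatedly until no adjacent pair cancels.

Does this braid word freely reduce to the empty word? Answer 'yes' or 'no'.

Answer: yes

Derivation:
Gen 1 (s1): push. Stack: [s1]
Gen 2 (s1): push. Stack: [s1 s1]
Gen 3 (s2^-1): push. Stack: [s1 s1 s2^-1]
Gen 4 (s2): cancels prior s2^-1. Stack: [s1 s1]
Gen 5 (s2^-1): push. Stack: [s1 s1 s2^-1]
Gen 6 (s2): cancels prior s2^-1. Stack: [s1 s1]
Gen 7 (s1^-1): cancels prior s1. Stack: [s1]
Gen 8 (s1^-1): cancels prior s1. Stack: []
Reduced word: (empty)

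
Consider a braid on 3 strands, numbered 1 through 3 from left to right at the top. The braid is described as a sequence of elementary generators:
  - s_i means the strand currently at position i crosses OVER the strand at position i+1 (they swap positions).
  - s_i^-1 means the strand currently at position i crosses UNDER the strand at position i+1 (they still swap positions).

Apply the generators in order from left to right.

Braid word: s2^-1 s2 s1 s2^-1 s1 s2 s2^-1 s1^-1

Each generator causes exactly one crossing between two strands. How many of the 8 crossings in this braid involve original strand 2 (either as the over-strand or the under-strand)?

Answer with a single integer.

Gen 1: crossing 2x3. Involves strand 2? yes. Count so far: 1
Gen 2: crossing 3x2. Involves strand 2? yes. Count so far: 2
Gen 3: crossing 1x2. Involves strand 2? yes. Count so far: 3
Gen 4: crossing 1x3. Involves strand 2? no. Count so far: 3
Gen 5: crossing 2x3. Involves strand 2? yes. Count so far: 4
Gen 6: crossing 2x1. Involves strand 2? yes. Count so far: 5
Gen 7: crossing 1x2. Involves strand 2? yes. Count so far: 6
Gen 8: crossing 3x2. Involves strand 2? yes. Count so far: 7

Answer: 7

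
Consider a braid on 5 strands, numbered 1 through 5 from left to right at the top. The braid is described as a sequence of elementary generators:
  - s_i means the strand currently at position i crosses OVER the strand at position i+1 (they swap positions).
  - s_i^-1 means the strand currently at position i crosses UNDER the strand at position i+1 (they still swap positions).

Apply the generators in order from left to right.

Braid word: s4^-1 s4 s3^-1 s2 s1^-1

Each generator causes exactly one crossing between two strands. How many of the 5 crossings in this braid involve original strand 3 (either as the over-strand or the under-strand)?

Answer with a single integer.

Gen 1: crossing 4x5. Involves strand 3? no. Count so far: 0
Gen 2: crossing 5x4. Involves strand 3? no. Count so far: 0
Gen 3: crossing 3x4. Involves strand 3? yes. Count so far: 1
Gen 4: crossing 2x4. Involves strand 3? no. Count so far: 1
Gen 5: crossing 1x4. Involves strand 3? no. Count so far: 1

Answer: 1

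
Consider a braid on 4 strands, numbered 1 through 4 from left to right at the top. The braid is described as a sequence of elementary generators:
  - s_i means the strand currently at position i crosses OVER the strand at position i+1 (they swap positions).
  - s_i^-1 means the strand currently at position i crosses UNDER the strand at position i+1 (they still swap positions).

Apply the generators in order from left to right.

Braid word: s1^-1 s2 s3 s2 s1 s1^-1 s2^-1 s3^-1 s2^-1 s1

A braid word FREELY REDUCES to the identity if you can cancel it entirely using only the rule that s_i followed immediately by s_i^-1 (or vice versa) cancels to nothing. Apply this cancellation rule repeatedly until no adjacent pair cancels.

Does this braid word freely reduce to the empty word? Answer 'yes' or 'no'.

Gen 1 (s1^-1): push. Stack: [s1^-1]
Gen 2 (s2): push. Stack: [s1^-1 s2]
Gen 3 (s3): push. Stack: [s1^-1 s2 s3]
Gen 4 (s2): push. Stack: [s1^-1 s2 s3 s2]
Gen 5 (s1): push. Stack: [s1^-1 s2 s3 s2 s1]
Gen 6 (s1^-1): cancels prior s1. Stack: [s1^-1 s2 s3 s2]
Gen 7 (s2^-1): cancels prior s2. Stack: [s1^-1 s2 s3]
Gen 8 (s3^-1): cancels prior s3. Stack: [s1^-1 s2]
Gen 9 (s2^-1): cancels prior s2. Stack: [s1^-1]
Gen 10 (s1): cancels prior s1^-1. Stack: []
Reduced word: (empty)

Answer: yes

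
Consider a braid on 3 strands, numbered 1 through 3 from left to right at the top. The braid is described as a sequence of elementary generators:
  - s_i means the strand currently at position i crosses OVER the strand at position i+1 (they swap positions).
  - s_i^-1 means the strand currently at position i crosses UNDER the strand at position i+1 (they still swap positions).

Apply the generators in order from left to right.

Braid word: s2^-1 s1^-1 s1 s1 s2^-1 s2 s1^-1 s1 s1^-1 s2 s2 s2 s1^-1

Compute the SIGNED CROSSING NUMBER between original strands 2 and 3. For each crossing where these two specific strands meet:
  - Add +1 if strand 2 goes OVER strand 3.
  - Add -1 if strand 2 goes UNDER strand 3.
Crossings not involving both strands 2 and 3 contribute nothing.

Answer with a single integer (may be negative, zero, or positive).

Gen 1: 2 under 3. Both 2&3? yes. Contrib: -1. Sum: -1
Gen 2: crossing 1x3. Both 2&3? no. Sum: -1
Gen 3: crossing 3x1. Both 2&3? no. Sum: -1
Gen 4: crossing 1x3. Both 2&3? no. Sum: -1
Gen 5: crossing 1x2. Both 2&3? no. Sum: -1
Gen 6: crossing 2x1. Both 2&3? no. Sum: -1
Gen 7: crossing 3x1. Both 2&3? no. Sum: -1
Gen 8: crossing 1x3. Both 2&3? no. Sum: -1
Gen 9: crossing 3x1. Both 2&3? no. Sum: -1
Gen 10: 3 over 2. Both 2&3? yes. Contrib: -1. Sum: -2
Gen 11: 2 over 3. Both 2&3? yes. Contrib: +1. Sum: -1
Gen 12: 3 over 2. Both 2&3? yes. Contrib: -1. Sum: -2
Gen 13: crossing 1x2. Both 2&3? no. Sum: -2

Answer: -2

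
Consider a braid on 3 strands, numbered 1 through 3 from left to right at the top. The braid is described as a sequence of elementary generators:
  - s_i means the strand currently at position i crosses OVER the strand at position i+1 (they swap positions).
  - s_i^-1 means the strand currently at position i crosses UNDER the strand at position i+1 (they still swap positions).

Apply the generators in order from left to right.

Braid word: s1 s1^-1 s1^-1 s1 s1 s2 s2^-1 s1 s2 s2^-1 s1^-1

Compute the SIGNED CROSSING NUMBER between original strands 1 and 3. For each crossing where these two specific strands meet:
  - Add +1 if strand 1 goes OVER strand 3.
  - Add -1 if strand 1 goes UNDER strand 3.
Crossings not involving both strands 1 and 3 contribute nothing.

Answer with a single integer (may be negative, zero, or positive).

Answer: 2

Derivation:
Gen 1: crossing 1x2. Both 1&3? no. Sum: 0
Gen 2: crossing 2x1. Both 1&3? no. Sum: 0
Gen 3: crossing 1x2. Both 1&3? no. Sum: 0
Gen 4: crossing 2x1. Both 1&3? no. Sum: 0
Gen 5: crossing 1x2. Both 1&3? no. Sum: 0
Gen 6: 1 over 3. Both 1&3? yes. Contrib: +1. Sum: 1
Gen 7: 3 under 1. Both 1&3? yes. Contrib: +1. Sum: 2
Gen 8: crossing 2x1. Both 1&3? no. Sum: 2
Gen 9: crossing 2x3. Both 1&3? no. Sum: 2
Gen 10: crossing 3x2. Both 1&3? no. Sum: 2
Gen 11: crossing 1x2. Both 1&3? no. Sum: 2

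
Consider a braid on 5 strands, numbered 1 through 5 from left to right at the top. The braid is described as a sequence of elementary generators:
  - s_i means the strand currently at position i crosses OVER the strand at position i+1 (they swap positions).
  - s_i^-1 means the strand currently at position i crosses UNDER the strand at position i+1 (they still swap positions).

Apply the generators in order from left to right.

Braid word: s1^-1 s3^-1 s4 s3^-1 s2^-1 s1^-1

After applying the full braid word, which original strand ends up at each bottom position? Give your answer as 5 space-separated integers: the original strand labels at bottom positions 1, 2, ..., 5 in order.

Answer: 5 2 1 4 3

Derivation:
Gen 1 (s1^-1): strand 1 crosses under strand 2. Perm now: [2 1 3 4 5]
Gen 2 (s3^-1): strand 3 crosses under strand 4. Perm now: [2 1 4 3 5]
Gen 3 (s4): strand 3 crosses over strand 5. Perm now: [2 1 4 5 3]
Gen 4 (s3^-1): strand 4 crosses under strand 5. Perm now: [2 1 5 4 3]
Gen 5 (s2^-1): strand 1 crosses under strand 5. Perm now: [2 5 1 4 3]
Gen 6 (s1^-1): strand 2 crosses under strand 5. Perm now: [5 2 1 4 3]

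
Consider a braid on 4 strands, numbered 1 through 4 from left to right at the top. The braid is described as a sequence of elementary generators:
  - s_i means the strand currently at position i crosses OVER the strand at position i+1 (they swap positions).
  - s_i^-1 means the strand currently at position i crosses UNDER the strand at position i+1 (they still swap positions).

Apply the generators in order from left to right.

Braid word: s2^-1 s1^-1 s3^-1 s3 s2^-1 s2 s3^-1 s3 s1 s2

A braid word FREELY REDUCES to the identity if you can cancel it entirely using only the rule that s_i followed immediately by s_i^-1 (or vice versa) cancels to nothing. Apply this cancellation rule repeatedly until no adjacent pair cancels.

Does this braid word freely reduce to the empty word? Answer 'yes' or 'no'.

Answer: yes

Derivation:
Gen 1 (s2^-1): push. Stack: [s2^-1]
Gen 2 (s1^-1): push. Stack: [s2^-1 s1^-1]
Gen 3 (s3^-1): push. Stack: [s2^-1 s1^-1 s3^-1]
Gen 4 (s3): cancels prior s3^-1. Stack: [s2^-1 s1^-1]
Gen 5 (s2^-1): push. Stack: [s2^-1 s1^-1 s2^-1]
Gen 6 (s2): cancels prior s2^-1. Stack: [s2^-1 s1^-1]
Gen 7 (s3^-1): push. Stack: [s2^-1 s1^-1 s3^-1]
Gen 8 (s3): cancels prior s3^-1. Stack: [s2^-1 s1^-1]
Gen 9 (s1): cancels prior s1^-1. Stack: [s2^-1]
Gen 10 (s2): cancels prior s2^-1. Stack: []
Reduced word: (empty)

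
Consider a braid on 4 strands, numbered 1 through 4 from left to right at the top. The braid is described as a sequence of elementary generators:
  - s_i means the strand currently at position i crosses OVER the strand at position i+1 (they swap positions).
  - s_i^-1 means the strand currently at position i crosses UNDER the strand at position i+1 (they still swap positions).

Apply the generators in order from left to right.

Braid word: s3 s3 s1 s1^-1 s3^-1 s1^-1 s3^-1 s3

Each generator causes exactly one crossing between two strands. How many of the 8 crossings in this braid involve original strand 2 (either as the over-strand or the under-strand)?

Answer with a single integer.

Gen 1: crossing 3x4. Involves strand 2? no. Count so far: 0
Gen 2: crossing 4x3. Involves strand 2? no. Count so far: 0
Gen 3: crossing 1x2. Involves strand 2? yes. Count so far: 1
Gen 4: crossing 2x1. Involves strand 2? yes. Count so far: 2
Gen 5: crossing 3x4. Involves strand 2? no. Count so far: 2
Gen 6: crossing 1x2. Involves strand 2? yes. Count so far: 3
Gen 7: crossing 4x3. Involves strand 2? no. Count so far: 3
Gen 8: crossing 3x4. Involves strand 2? no. Count so far: 3

Answer: 3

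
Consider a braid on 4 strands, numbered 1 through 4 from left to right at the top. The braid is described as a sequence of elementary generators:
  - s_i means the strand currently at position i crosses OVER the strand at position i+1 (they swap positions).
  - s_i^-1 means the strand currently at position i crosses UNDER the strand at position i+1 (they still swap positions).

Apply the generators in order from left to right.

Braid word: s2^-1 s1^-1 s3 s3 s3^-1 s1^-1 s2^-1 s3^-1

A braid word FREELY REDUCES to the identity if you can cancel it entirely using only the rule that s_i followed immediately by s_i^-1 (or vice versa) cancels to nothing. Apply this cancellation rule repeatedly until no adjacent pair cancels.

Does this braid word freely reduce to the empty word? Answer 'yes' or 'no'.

Answer: no

Derivation:
Gen 1 (s2^-1): push. Stack: [s2^-1]
Gen 2 (s1^-1): push. Stack: [s2^-1 s1^-1]
Gen 3 (s3): push. Stack: [s2^-1 s1^-1 s3]
Gen 4 (s3): push. Stack: [s2^-1 s1^-1 s3 s3]
Gen 5 (s3^-1): cancels prior s3. Stack: [s2^-1 s1^-1 s3]
Gen 6 (s1^-1): push. Stack: [s2^-1 s1^-1 s3 s1^-1]
Gen 7 (s2^-1): push. Stack: [s2^-1 s1^-1 s3 s1^-1 s2^-1]
Gen 8 (s3^-1): push. Stack: [s2^-1 s1^-1 s3 s1^-1 s2^-1 s3^-1]
Reduced word: s2^-1 s1^-1 s3 s1^-1 s2^-1 s3^-1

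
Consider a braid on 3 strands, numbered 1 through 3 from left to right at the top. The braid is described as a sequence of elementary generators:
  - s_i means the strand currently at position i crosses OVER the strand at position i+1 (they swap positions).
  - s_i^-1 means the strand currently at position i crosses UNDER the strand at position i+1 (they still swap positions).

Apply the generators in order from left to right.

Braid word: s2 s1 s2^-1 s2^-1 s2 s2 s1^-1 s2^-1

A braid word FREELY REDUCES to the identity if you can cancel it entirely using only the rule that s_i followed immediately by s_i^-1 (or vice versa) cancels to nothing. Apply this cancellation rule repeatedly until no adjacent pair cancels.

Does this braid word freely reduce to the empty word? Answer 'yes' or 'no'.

Gen 1 (s2): push. Stack: [s2]
Gen 2 (s1): push. Stack: [s2 s1]
Gen 3 (s2^-1): push. Stack: [s2 s1 s2^-1]
Gen 4 (s2^-1): push. Stack: [s2 s1 s2^-1 s2^-1]
Gen 5 (s2): cancels prior s2^-1. Stack: [s2 s1 s2^-1]
Gen 6 (s2): cancels prior s2^-1. Stack: [s2 s1]
Gen 7 (s1^-1): cancels prior s1. Stack: [s2]
Gen 8 (s2^-1): cancels prior s2. Stack: []
Reduced word: (empty)

Answer: yes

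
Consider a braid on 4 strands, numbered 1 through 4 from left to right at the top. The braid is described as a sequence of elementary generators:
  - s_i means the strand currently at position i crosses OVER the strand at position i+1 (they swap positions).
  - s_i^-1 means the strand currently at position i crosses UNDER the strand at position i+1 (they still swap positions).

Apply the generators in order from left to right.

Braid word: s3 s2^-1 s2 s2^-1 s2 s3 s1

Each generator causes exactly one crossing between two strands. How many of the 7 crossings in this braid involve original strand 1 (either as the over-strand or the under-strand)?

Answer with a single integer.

Answer: 1

Derivation:
Gen 1: crossing 3x4. Involves strand 1? no. Count so far: 0
Gen 2: crossing 2x4. Involves strand 1? no. Count so far: 0
Gen 3: crossing 4x2. Involves strand 1? no. Count so far: 0
Gen 4: crossing 2x4. Involves strand 1? no. Count so far: 0
Gen 5: crossing 4x2. Involves strand 1? no. Count so far: 0
Gen 6: crossing 4x3. Involves strand 1? no. Count so far: 0
Gen 7: crossing 1x2. Involves strand 1? yes. Count so far: 1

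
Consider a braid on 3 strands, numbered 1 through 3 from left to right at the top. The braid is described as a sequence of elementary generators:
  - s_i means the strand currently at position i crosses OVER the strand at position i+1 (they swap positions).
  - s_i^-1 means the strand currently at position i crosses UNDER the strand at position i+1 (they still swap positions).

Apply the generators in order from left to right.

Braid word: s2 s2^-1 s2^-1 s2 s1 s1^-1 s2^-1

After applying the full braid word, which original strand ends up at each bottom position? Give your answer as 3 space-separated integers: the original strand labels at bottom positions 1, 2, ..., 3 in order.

Answer: 1 3 2

Derivation:
Gen 1 (s2): strand 2 crosses over strand 3. Perm now: [1 3 2]
Gen 2 (s2^-1): strand 3 crosses under strand 2. Perm now: [1 2 3]
Gen 3 (s2^-1): strand 2 crosses under strand 3. Perm now: [1 3 2]
Gen 4 (s2): strand 3 crosses over strand 2. Perm now: [1 2 3]
Gen 5 (s1): strand 1 crosses over strand 2. Perm now: [2 1 3]
Gen 6 (s1^-1): strand 2 crosses under strand 1. Perm now: [1 2 3]
Gen 7 (s2^-1): strand 2 crosses under strand 3. Perm now: [1 3 2]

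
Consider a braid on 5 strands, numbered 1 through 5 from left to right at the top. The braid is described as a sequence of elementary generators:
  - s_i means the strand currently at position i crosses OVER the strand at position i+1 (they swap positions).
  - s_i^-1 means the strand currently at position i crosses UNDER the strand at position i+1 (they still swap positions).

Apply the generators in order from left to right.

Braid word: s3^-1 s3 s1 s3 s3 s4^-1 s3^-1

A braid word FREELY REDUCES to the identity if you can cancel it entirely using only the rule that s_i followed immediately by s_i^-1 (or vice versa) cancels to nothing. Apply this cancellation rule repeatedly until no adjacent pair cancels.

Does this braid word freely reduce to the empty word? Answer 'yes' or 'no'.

Gen 1 (s3^-1): push. Stack: [s3^-1]
Gen 2 (s3): cancels prior s3^-1. Stack: []
Gen 3 (s1): push. Stack: [s1]
Gen 4 (s3): push. Stack: [s1 s3]
Gen 5 (s3): push. Stack: [s1 s3 s3]
Gen 6 (s4^-1): push. Stack: [s1 s3 s3 s4^-1]
Gen 7 (s3^-1): push. Stack: [s1 s3 s3 s4^-1 s3^-1]
Reduced word: s1 s3 s3 s4^-1 s3^-1

Answer: no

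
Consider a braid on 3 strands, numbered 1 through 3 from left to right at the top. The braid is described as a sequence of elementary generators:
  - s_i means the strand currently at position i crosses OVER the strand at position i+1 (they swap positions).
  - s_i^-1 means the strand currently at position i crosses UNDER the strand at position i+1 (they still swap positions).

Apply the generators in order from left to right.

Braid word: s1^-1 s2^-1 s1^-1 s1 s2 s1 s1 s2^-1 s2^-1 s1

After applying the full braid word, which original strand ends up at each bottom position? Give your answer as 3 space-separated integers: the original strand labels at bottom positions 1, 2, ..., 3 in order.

Answer: 1 2 3

Derivation:
Gen 1 (s1^-1): strand 1 crosses under strand 2. Perm now: [2 1 3]
Gen 2 (s2^-1): strand 1 crosses under strand 3. Perm now: [2 3 1]
Gen 3 (s1^-1): strand 2 crosses under strand 3. Perm now: [3 2 1]
Gen 4 (s1): strand 3 crosses over strand 2. Perm now: [2 3 1]
Gen 5 (s2): strand 3 crosses over strand 1. Perm now: [2 1 3]
Gen 6 (s1): strand 2 crosses over strand 1. Perm now: [1 2 3]
Gen 7 (s1): strand 1 crosses over strand 2. Perm now: [2 1 3]
Gen 8 (s2^-1): strand 1 crosses under strand 3. Perm now: [2 3 1]
Gen 9 (s2^-1): strand 3 crosses under strand 1. Perm now: [2 1 3]
Gen 10 (s1): strand 2 crosses over strand 1. Perm now: [1 2 3]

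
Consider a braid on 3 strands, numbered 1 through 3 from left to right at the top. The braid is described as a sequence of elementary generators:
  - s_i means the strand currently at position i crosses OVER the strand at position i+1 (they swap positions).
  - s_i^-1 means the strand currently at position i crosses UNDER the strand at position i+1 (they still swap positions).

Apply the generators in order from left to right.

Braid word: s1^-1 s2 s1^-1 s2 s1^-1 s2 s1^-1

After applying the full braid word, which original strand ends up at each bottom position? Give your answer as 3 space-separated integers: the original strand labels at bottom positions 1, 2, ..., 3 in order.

Answer: 2 1 3

Derivation:
Gen 1 (s1^-1): strand 1 crosses under strand 2. Perm now: [2 1 3]
Gen 2 (s2): strand 1 crosses over strand 3. Perm now: [2 3 1]
Gen 3 (s1^-1): strand 2 crosses under strand 3. Perm now: [3 2 1]
Gen 4 (s2): strand 2 crosses over strand 1. Perm now: [3 1 2]
Gen 5 (s1^-1): strand 3 crosses under strand 1. Perm now: [1 3 2]
Gen 6 (s2): strand 3 crosses over strand 2. Perm now: [1 2 3]
Gen 7 (s1^-1): strand 1 crosses under strand 2. Perm now: [2 1 3]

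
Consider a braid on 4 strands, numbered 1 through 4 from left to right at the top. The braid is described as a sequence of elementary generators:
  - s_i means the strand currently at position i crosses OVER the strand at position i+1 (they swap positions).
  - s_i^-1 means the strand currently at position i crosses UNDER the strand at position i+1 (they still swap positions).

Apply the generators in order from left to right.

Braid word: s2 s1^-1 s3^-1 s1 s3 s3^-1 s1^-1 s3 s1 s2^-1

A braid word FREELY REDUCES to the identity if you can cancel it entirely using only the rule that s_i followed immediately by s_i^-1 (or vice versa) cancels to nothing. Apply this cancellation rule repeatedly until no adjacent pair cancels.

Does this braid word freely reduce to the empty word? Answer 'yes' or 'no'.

Answer: yes

Derivation:
Gen 1 (s2): push. Stack: [s2]
Gen 2 (s1^-1): push. Stack: [s2 s1^-1]
Gen 3 (s3^-1): push. Stack: [s2 s1^-1 s3^-1]
Gen 4 (s1): push. Stack: [s2 s1^-1 s3^-1 s1]
Gen 5 (s3): push. Stack: [s2 s1^-1 s3^-1 s1 s3]
Gen 6 (s3^-1): cancels prior s3. Stack: [s2 s1^-1 s3^-1 s1]
Gen 7 (s1^-1): cancels prior s1. Stack: [s2 s1^-1 s3^-1]
Gen 8 (s3): cancels prior s3^-1. Stack: [s2 s1^-1]
Gen 9 (s1): cancels prior s1^-1. Stack: [s2]
Gen 10 (s2^-1): cancels prior s2. Stack: []
Reduced word: (empty)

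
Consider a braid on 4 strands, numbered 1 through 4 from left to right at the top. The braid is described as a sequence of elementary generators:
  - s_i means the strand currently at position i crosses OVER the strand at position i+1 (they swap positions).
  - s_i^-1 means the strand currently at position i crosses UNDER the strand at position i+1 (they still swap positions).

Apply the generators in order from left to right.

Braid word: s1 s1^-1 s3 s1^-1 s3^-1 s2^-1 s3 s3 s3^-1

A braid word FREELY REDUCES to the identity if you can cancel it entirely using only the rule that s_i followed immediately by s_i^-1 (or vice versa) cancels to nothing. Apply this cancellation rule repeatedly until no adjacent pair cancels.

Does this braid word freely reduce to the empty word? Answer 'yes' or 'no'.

Gen 1 (s1): push. Stack: [s1]
Gen 2 (s1^-1): cancels prior s1. Stack: []
Gen 3 (s3): push. Stack: [s3]
Gen 4 (s1^-1): push. Stack: [s3 s1^-1]
Gen 5 (s3^-1): push. Stack: [s3 s1^-1 s3^-1]
Gen 6 (s2^-1): push. Stack: [s3 s1^-1 s3^-1 s2^-1]
Gen 7 (s3): push. Stack: [s3 s1^-1 s3^-1 s2^-1 s3]
Gen 8 (s3): push. Stack: [s3 s1^-1 s3^-1 s2^-1 s3 s3]
Gen 9 (s3^-1): cancels prior s3. Stack: [s3 s1^-1 s3^-1 s2^-1 s3]
Reduced word: s3 s1^-1 s3^-1 s2^-1 s3

Answer: no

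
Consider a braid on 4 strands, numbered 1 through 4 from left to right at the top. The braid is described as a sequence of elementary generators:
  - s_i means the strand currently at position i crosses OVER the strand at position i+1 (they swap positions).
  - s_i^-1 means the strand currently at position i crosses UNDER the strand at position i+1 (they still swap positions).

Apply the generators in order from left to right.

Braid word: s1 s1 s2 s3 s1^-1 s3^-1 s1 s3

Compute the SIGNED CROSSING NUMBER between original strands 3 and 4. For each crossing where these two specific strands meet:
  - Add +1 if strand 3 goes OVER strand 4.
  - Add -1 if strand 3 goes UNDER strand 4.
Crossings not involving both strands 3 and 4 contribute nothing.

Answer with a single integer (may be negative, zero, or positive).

Answer: 0

Derivation:
Gen 1: crossing 1x2. Both 3&4? no. Sum: 0
Gen 2: crossing 2x1. Both 3&4? no. Sum: 0
Gen 3: crossing 2x3. Both 3&4? no. Sum: 0
Gen 4: crossing 2x4. Both 3&4? no. Sum: 0
Gen 5: crossing 1x3. Both 3&4? no. Sum: 0
Gen 6: crossing 4x2. Both 3&4? no. Sum: 0
Gen 7: crossing 3x1. Both 3&4? no. Sum: 0
Gen 8: crossing 2x4. Both 3&4? no. Sum: 0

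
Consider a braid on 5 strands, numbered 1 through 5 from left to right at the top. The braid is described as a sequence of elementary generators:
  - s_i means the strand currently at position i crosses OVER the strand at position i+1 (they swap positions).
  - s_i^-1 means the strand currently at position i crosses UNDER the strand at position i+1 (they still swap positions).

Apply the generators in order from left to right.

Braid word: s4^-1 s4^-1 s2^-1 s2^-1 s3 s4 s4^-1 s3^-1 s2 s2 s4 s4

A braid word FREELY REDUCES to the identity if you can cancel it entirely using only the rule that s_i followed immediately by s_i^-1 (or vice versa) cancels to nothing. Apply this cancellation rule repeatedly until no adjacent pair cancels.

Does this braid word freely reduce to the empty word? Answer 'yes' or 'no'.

Gen 1 (s4^-1): push. Stack: [s4^-1]
Gen 2 (s4^-1): push. Stack: [s4^-1 s4^-1]
Gen 3 (s2^-1): push. Stack: [s4^-1 s4^-1 s2^-1]
Gen 4 (s2^-1): push. Stack: [s4^-1 s4^-1 s2^-1 s2^-1]
Gen 5 (s3): push. Stack: [s4^-1 s4^-1 s2^-1 s2^-1 s3]
Gen 6 (s4): push. Stack: [s4^-1 s4^-1 s2^-1 s2^-1 s3 s4]
Gen 7 (s4^-1): cancels prior s4. Stack: [s4^-1 s4^-1 s2^-1 s2^-1 s3]
Gen 8 (s3^-1): cancels prior s3. Stack: [s4^-1 s4^-1 s2^-1 s2^-1]
Gen 9 (s2): cancels prior s2^-1. Stack: [s4^-1 s4^-1 s2^-1]
Gen 10 (s2): cancels prior s2^-1. Stack: [s4^-1 s4^-1]
Gen 11 (s4): cancels prior s4^-1. Stack: [s4^-1]
Gen 12 (s4): cancels prior s4^-1. Stack: []
Reduced word: (empty)

Answer: yes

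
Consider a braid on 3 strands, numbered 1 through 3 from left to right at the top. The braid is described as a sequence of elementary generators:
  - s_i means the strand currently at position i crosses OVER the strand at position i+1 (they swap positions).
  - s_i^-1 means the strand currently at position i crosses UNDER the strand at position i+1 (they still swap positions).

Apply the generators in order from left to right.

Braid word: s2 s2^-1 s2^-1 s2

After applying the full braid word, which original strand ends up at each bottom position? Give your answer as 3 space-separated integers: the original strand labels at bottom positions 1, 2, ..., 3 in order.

Gen 1 (s2): strand 2 crosses over strand 3. Perm now: [1 3 2]
Gen 2 (s2^-1): strand 3 crosses under strand 2. Perm now: [1 2 3]
Gen 3 (s2^-1): strand 2 crosses under strand 3. Perm now: [1 3 2]
Gen 4 (s2): strand 3 crosses over strand 2. Perm now: [1 2 3]

Answer: 1 2 3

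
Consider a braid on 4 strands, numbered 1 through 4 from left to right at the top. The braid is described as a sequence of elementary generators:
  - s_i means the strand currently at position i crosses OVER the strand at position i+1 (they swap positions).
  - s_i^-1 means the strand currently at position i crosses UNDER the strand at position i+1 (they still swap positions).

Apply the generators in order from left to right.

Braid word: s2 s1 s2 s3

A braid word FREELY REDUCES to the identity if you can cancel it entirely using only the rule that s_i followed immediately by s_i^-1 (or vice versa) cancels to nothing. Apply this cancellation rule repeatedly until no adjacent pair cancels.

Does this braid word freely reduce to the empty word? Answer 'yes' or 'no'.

Answer: no

Derivation:
Gen 1 (s2): push. Stack: [s2]
Gen 2 (s1): push. Stack: [s2 s1]
Gen 3 (s2): push. Stack: [s2 s1 s2]
Gen 4 (s3): push. Stack: [s2 s1 s2 s3]
Reduced word: s2 s1 s2 s3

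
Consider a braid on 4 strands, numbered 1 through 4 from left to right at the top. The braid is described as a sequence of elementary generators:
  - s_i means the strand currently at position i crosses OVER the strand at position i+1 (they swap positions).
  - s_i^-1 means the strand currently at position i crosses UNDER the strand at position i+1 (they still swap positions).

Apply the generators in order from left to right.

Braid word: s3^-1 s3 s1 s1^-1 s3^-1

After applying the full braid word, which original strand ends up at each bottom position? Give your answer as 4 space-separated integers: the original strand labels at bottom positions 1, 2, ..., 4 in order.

Answer: 1 2 4 3

Derivation:
Gen 1 (s3^-1): strand 3 crosses under strand 4. Perm now: [1 2 4 3]
Gen 2 (s3): strand 4 crosses over strand 3. Perm now: [1 2 3 4]
Gen 3 (s1): strand 1 crosses over strand 2. Perm now: [2 1 3 4]
Gen 4 (s1^-1): strand 2 crosses under strand 1. Perm now: [1 2 3 4]
Gen 5 (s3^-1): strand 3 crosses under strand 4. Perm now: [1 2 4 3]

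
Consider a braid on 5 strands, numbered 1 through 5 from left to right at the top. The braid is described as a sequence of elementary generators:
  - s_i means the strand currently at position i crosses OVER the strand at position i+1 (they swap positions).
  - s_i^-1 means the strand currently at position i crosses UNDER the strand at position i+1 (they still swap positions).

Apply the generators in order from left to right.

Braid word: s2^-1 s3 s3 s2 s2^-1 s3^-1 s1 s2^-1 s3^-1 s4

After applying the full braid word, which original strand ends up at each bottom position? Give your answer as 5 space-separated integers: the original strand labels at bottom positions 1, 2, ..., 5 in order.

Gen 1 (s2^-1): strand 2 crosses under strand 3. Perm now: [1 3 2 4 5]
Gen 2 (s3): strand 2 crosses over strand 4. Perm now: [1 3 4 2 5]
Gen 3 (s3): strand 4 crosses over strand 2. Perm now: [1 3 2 4 5]
Gen 4 (s2): strand 3 crosses over strand 2. Perm now: [1 2 3 4 5]
Gen 5 (s2^-1): strand 2 crosses under strand 3. Perm now: [1 3 2 4 5]
Gen 6 (s3^-1): strand 2 crosses under strand 4. Perm now: [1 3 4 2 5]
Gen 7 (s1): strand 1 crosses over strand 3. Perm now: [3 1 4 2 5]
Gen 8 (s2^-1): strand 1 crosses under strand 4. Perm now: [3 4 1 2 5]
Gen 9 (s3^-1): strand 1 crosses under strand 2. Perm now: [3 4 2 1 5]
Gen 10 (s4): strand 1 crosses over strand 5. Perm now: [3 4 2 5 1]

Answer: 3 4 2 5 1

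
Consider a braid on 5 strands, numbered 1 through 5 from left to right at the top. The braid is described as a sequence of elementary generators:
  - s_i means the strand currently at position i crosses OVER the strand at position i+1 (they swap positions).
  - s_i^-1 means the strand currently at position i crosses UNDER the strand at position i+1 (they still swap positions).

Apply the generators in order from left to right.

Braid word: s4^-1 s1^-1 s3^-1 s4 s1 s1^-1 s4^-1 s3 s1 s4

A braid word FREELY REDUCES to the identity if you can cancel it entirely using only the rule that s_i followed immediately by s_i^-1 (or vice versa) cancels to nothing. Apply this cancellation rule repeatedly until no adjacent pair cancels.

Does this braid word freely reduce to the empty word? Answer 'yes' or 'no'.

Answer: yes

Derivation:
Gen 1 (s4^-1): push. Stack: [s4^-1]
Gen 2 (s1^-1): push. Stack: [s4^-1 s1^-1]
Gen 3 (s3^-1): push. Stack: [s4^-1 s1^-1 s3^-1]
Gen 4 (s4): push. Stack: [s4^-1 s1^-1 s3^-1 s4]
Gen 5 (s1): push. Stack: [s4^-1 s1^-1 s3^-1 s4 s1]
Gen 6 (s1^-1): cancels prior s1. Stack: [s4^-1 s1^-1 s3^-1 s4]
Gen 7 (s4^-1): cancels prior s4. Stack: [s4^-1 s1^-1 s3^-1]
Gen 8 (s3): cancels prior s3^-1. Stack: [s4^-1 s1^-1]
Gen 9 (s1): cancels prior s1^-1. Stack: [s4^-1]
Gen 10 (s4): cancels prior s4^-1. Stack: []
Reduced word: (empty)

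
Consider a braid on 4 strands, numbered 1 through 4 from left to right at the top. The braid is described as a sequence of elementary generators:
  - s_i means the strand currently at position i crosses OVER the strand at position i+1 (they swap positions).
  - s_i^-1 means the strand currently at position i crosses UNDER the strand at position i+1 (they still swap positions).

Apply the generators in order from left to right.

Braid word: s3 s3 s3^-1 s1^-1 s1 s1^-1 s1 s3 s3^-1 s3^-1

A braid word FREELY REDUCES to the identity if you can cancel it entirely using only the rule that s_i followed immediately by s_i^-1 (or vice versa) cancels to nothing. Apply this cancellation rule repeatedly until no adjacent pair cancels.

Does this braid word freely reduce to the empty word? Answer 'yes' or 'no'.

Answer: yes

Derivation:
Gen 1 (s3): push. Stack: [s3]
Gen 2 (s3): push. Stack: [s3 s3]
Gen 3 (s3^-1): cancels prior s3. Stack: [s3]
Gen 4 (s1^-1): push. Stack: [s3 s1^-1]
Gen 5 (s1): cancels prior s1^-1. Stack: [s3]
Gen 6 (s1^-1): push. Stack: [s3 s1^-1]
Gen 7 (s1): cancels prior s1^-1. Stack: [s3]
Gen 8 (s3): push. Stack: [s3 s3]
Gen 9 (s3^-1): cancels prior s3. Stack: [s3]
Gen 10 (s3^-1): cancels prior s3. Stack: []
Reduced word: (empty)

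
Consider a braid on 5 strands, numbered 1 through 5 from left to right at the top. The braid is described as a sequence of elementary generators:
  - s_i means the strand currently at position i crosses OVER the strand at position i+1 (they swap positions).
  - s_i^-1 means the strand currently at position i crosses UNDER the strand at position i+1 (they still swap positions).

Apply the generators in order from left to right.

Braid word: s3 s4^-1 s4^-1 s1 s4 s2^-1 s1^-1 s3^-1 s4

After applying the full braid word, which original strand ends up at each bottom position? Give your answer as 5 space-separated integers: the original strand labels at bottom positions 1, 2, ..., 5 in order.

Answer: 4 2 5 3 1

Derivation:
Gen 1 (s3): strand 3 crosses over strand 4. Perm now: [1 2 4 3 5]
Gen 2 (s4^-1): strand 3 crosses under strand 5. Perm now: [1 2 4 5 3]
Gen 3 (s4^-1): strand 5 crosses under strand 3. Perm now: [1 2 4 3 5]
Gen 4 (s1): strand 1 crosses over strand 2. Perm now: [2 1 4 3 5]
Gen 5 (s4): strand 3 crosses over strand 5. Perm now: [2 1 4 5 3]
Gen 6 (s2^-1): strand 1 crosses under strand 4. Perm now: [2 4 1 5 3]
Gen 7 (s1^-1): strand 2 crosses under strand 4. Perm now: [4 2 1 5 3]
Gen 8 (s3^-1): strand 1 crosses under strand 5. Perm now: [4 2 5 1 3]
Gen 9 (s4): strand 1 crosses over strand 3. Perm now: [4 2 5 3 1]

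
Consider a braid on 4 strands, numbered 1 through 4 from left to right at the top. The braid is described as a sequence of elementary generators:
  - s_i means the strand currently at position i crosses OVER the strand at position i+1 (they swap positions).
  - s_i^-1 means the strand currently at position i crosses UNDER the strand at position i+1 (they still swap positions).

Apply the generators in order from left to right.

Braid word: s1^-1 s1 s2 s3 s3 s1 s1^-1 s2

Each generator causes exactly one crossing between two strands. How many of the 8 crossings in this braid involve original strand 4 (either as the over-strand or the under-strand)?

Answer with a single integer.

Answer: 2

Derivation:
Gen 1: crossing 1x2. Involves strand 4? no. Count so far: 0
Gen 2: crossing 2x1. Involves strand 4? no. Count so far: 0
Gen 3: crossing 2x3. Involves strand 4? no. Count so far: 0
Gen 4: crossing 2x4. Involves strand 4? yes. Count so far: 1
Gen 5: crossing 4x2. Involves strand 4? yes. Count so far: 2
Gen 6: crossing 1x3. Involves strand 4? no. Count so far: 2
Gen 7: crossing 3x1. Involves strand 4? no. Count so far: 2
Gen 8: crossing 3x2. Involves strand 4? no. Count so far: 2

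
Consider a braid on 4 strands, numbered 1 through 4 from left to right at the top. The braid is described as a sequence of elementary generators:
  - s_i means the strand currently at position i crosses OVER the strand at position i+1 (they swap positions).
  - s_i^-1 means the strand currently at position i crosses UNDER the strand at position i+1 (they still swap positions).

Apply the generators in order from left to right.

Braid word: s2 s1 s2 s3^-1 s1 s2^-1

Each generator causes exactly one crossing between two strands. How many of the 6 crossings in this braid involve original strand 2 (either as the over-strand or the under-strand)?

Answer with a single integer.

Answer: 3

Derivation:
Gen 1: crossing 2x3. Involves strand 2? yes. Count so far: 1
Gen 2: crossing 1x3. Involves strand 2? no. Count so far: 1
Gen 3: crossing 1x2. Involves strand 2? yes. Count so far: 2
Gen 4: crossing 1x4. Involves strand 2? no. Count so far: 2
Gen 5: crossing 3x2. Involves strand 2? yes. Count so far: 3
Gen 6: crossing 3x4. Involves strand 2? no. Count so far: 3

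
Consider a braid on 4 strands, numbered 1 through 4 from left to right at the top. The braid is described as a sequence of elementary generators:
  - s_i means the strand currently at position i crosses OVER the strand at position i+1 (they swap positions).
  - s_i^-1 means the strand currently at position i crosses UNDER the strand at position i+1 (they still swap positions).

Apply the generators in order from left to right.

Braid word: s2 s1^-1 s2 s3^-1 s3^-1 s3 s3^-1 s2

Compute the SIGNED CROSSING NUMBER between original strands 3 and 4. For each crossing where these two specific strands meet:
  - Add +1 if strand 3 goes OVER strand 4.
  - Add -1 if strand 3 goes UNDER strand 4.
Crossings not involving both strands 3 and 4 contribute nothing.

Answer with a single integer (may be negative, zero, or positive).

Answer: 0

Derivation:
Gen 1: crossing 2x3. Both 3&4? no. Sum: 0
Gen 2: crossing 1x3. Both 3&4? no. Sum: 0
Gen 3: crossing 1x2. Both 3&4? no. Sum: 0
Gen 4: crossing 1x4. Both 3&4? no. Sum: 0
Gen 5: crossing 4x1. Both 3&4? no. Sum: 0
Gen 6: crossing 1x4. Both 3&4? no. Sum: 0
Gen 7: crossing 4x1. Both 3&4? no. Sum: 0
Gen 8: crossing 2x1. Both 3&4? no. Sum: 0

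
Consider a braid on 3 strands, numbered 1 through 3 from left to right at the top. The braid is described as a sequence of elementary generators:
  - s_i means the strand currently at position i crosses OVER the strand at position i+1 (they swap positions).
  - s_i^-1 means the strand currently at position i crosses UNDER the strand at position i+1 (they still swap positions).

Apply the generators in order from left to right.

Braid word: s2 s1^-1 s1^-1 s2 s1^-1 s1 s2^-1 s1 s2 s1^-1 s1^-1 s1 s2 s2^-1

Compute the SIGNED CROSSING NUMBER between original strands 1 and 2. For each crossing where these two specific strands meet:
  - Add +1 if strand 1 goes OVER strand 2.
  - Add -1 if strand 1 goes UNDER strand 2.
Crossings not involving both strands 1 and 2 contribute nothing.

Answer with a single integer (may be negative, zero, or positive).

Gen 1: crossing 2x3. Both 1&2? no. Sum: 0
Gen 2: crossing 1x3. Both 1&2? no. Sum: 0
Gen 3: crossing 3x1. Both 1&2? no. Sum: 0
Gen 4: crossing 3x2. Both 1&2? no. Sum: 0
Gen 5: 1 under 2. Both 1&2? yes. Contrib: -1. Sum: -1
Gen 6: 2 over 1. Both 1&2? yes. Contrib: -1. Sum: -2
Gen 7: crossing 2x3. Both 1&2? no. Sum: -2
Gen 8: crossing 1x3. Both 1&2? no. Sum: -2
Gen 9: 1 over 2. Both 1&2? yes. Contrib: +1. Sum: -1
Gen 10: crossing 3x2. Both 1&2? no. Sum: -1
Gen 11: crossing 2x3. Both 1&2? no. Sum: -1
Gen 12: crossing 3x2. Both 1&2? no. Sum: -1
Gen 13: crossing 3x1. Both 1&2? no. Sum: -1
Gen 14: crossing 1x3. Both 1&2? no. Sum: -1

Answer: -1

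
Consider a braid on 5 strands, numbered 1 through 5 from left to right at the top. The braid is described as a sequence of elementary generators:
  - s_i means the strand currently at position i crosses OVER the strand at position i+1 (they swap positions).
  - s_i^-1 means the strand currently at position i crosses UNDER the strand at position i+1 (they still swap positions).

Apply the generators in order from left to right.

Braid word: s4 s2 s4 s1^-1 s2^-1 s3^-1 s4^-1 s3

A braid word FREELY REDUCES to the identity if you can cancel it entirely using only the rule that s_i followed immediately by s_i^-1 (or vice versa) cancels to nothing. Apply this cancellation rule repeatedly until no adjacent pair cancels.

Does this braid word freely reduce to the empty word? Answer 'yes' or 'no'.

Answer: no

Derivation:
Gen 1 (s4): push. Stack: [s4]
Gen 2 (s2): push. Stack: [s4 s2]
Gen 3 (s4): push. Stack: [s4 s2 s4]
Gen 4 (s1^-1): push. Stack: [s4 s2 s4 s1^-1]
Gen 5 (s2^-1): push. Stack: [s4 s2 s4 s1^-1 s2^-1]
Gen 6 (s3^-1): push. Stack: [s4 s2 s4 s1^-1 s2^-1 s3^-1]
Gen 7 (s4^-1): push. Stack: [s4 s2 s4 s1^-1 s2^-1 s3^-1 s4^-1]
Gen 8 (s3): push. Stack: [s4 s2 s4 s1^-1 s2^-1 s3^-1 s4^-1 s3]
Reduced word: s4 s2 s4 s1^-1 s2^-1 s3^-1 s4^-1 s3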